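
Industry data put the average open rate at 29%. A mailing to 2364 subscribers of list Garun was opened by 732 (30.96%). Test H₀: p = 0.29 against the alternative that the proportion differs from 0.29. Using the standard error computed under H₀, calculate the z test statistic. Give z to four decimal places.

z = 2.1049

p̂ = 732/2364 ≈ 0.309645.
SE = √(p₀(1−p₀)/n) = √(0.2059/2364) = 0.009333.
z = (0.309645 − 0.29)/0.009333 = 0.019645/0.009333 = 2.1049.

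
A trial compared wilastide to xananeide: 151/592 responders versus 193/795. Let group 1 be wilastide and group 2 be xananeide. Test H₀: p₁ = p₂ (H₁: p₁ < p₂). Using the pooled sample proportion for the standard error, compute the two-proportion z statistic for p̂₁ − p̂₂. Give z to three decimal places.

p̂₁ = 151/592 = 0.25507, p̂₂ = 193/795 = 0.24277.
Pooled p̂ = (151+193)/(592+795) = 344/1387 = 0.24802.
SE = √(p̂(1−p̂)(1/n₁+1/n₂)) = √(0.24802·0.75198·0.00294705) = √(0.000549639) = 0.02344.
z = (0.25507 − 0.24277)/0.02344 = 0.01230/0.02344 = 0.525.
p-value = P(Z < 0.525) ≈ 0.7001.

z = 0.525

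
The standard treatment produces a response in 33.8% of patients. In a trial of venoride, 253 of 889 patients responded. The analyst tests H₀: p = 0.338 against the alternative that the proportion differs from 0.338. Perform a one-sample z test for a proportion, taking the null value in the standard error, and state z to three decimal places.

z = -3.367

p̂ = 253/889 = 0.284589.
Standard error under H₀: √(0.338×0.662/889) = 0.015865.
z = (0.284589 − 0.338)/0.015865 = -0.053411/0.015865 = -3.367.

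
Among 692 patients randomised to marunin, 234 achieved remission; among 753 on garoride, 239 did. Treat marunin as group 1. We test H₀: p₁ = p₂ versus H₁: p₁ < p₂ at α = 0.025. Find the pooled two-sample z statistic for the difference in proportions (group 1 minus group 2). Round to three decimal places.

p̂₁ = 234/692 = 0.33815, p̂₂ = 239/753 = 0.31740.
Pooled p̂ = (234+239)/(692+753) = 473/1445 = 0.32734.
SE = √(p̂(1−p̂)(1/n₁+1/n₂)) = √(0.32734·0.67266·0.00277311) = √(0.000610602) = 0.02471.
z = (0.33815 − 0.31740)/0.02471 = 0.02075/0.02471 = 0.840.
p-value = P(Z < 0.840) ≈ 0.7995, so at α = 0.025 we fail to reject H₀.

z = 0.840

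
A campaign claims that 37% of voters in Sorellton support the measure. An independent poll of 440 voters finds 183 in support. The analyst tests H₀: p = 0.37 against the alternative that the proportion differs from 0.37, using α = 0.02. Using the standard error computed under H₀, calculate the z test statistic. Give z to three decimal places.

z = 1.995

p̂ = 183/440 = 0.415909.
Under H₀, SE = √(0.37·0.63/440) = √(0.000529773) = 0.023017.
z = (0.415909 − 0.37)/0.023017 = 0.045909/0.023017 = 1.995.
p-value = 2·P(Z > 1.995) ≈ 0.0461; since p > α = 0.02, fail to reject H₀.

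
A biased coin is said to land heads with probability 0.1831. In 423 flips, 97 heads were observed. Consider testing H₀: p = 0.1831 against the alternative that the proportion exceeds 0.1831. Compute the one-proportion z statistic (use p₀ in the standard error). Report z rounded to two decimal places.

z = 2.46

p̂ = 97/423 = 0.2293.
SE = √(p₀(1−p₀)/n) = √(0.14957/423) = 0.0188.
z = (0.2293 − 0.1831)/0.0188 = 0.0462/0.0188 = 2.46.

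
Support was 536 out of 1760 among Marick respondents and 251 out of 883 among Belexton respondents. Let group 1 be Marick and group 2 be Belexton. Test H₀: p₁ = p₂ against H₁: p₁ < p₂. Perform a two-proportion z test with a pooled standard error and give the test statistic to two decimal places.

p̂₁ = 536/1760 ≈ 0.30455, p̂₂ = 251/883 ≈ 0.28426.
Pooled p̂ = (536+251)/(1760+883) = 787/2643 = 0.29777.
SE = √(0.209102 × 0.00170068) = 0.01886.
z = (0.30455 − 0.28426)/0.01886 = 0.02029/0.01886 = 1.08.
p-value = P(Z < 1.076) ≈ 0.8590.

z = 1.08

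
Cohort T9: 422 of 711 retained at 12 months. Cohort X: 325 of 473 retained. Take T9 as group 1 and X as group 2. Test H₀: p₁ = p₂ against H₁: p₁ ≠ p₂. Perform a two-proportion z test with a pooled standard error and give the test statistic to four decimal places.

p̂₁ = 422/711 ≈ 0.5935302, p̂₂ = 325/473 ≈ 0.6871036.
Pooled p̂ = (422+325)/(711+473) = 747/1184 = 0.6309122.
SE = √(0.232862 × 0.00352063) = 0.0286325.
z = (0.5935302 − 0.6871036)/0.0286325 = -0.0935734/0.0286325 = -3.2681.
Two-sided p-value ≈ 2·Φ(−3.268) = 0.0011.

z = -3.2681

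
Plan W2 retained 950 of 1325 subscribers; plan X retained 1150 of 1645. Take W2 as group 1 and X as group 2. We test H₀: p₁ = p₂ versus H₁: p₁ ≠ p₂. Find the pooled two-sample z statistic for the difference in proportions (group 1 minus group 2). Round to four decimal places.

z = 1.0651

p̂₁ = 950/1325 = 0.716981, p̂₂ = 1150/1645 = 0.699088.
Pooled p̂ = (950+1150)/(1325+1645) = 2100/2970 = 0.707071.
SE = √(0.207122 × 0.00136262) = 0.016800.
z = (0.716981 − 0.699088)/0.016800 = 0.017893/0.016800 = 1.0651.
Two-sided p-value ≈ 2·Φ(−1.065) = 0.2868.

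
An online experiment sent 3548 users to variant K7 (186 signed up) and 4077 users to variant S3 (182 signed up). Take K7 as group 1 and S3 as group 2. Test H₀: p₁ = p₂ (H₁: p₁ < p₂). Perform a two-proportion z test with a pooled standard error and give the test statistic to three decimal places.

p̂₁ = 186/3548 ≈ 0.052424, p̂₂ = 182/4077 ≈ 0.044641.
Pooled p̂ = (186+182)/(3548+4077) = 368/7625 = 0.048262.
SE = √(p̂(1−p̂)(1/n₁+1/n₂)) = √(0.048262·0.951738·0.000527127) = √(2.42126e-05) = 0.004921.
z = (0.052424 − 0.044641)/0.004921 = 0.007783/0.004921 = 1.582.
p-value = P(Z < 1.582) ≈ 0.9431.

z = 1.582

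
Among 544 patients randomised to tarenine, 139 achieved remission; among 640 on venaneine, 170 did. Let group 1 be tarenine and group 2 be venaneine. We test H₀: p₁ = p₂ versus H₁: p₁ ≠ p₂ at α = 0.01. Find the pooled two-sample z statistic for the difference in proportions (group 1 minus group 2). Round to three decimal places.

z = -0.395

p̂₁ = 139/544 = 0.25551, p̂₂ = 170/640 = 0.26562.
Pooled p̂ = (139+170)/(544+640) = 309/1184 = 0.26098.
SE = √(p̂(1−p̂)(1/n₁+1/n₂)) = √(0.26098·0.73902·0.00340074) = √(0.000655897) = 0.02561.
z = (0.25551 − 0.26562)/0.02561 = -0.01011/0.02561 = -0.395.
Two-sided p-value ≈ 2·Φ(−0.395) = 0.6930. With α = 0.01, fail to reject H₀.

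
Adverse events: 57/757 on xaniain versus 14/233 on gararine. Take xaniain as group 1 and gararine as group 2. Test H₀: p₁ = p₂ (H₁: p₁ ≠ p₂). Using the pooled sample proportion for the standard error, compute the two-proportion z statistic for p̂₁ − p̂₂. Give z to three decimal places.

z = 0.787

p̂₁ = 57/757 = 0.07530, p̂₂ = 14/233 = 0.06009.
Pooled p̂ = (57+14)/(757+233) = 71/990 = 0.07172.
SE = √(0.0665738 × 0.00561285) = 0.01933.
z = (0.07530 − 0.06009)/0.01933 = 0.01521/0.01933 = 0.787.
p-value = 2·P(Z > 0.787) ≈ 0.4313.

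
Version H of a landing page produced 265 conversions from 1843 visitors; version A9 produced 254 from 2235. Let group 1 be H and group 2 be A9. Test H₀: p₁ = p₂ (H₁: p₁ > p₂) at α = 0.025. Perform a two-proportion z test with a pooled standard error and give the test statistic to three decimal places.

p̂₁ = 265/1843 ≈ 0.143787, p̂₂ = 254/2235 ≈ 0.113647.
Pooled p̂ = (265+254)/(1843+2235) = 519/4078 = 0.127268.
SE = √(p̂(1−p̂)(1/n₁+1/n₂)) = √(0.127268·0.872732·0.000990021) = √(0.000109963) = 0.010486.
z = (0.143787 − 0.113647)/0.010486 = 0.030140/0.010486 = 2.874.
p-value = P(Z > 2.874) ≈ 0.0020; since p < α = 0.025, reject H₀.

z = 2.874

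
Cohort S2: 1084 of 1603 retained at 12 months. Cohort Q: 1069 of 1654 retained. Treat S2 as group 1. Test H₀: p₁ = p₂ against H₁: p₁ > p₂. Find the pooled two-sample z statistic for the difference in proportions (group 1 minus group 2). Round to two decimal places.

p̂₁ = 1084/1603 ≈ 0.6762, p̂₂ = 1069/1654 ≈ 0.6463.
Pooled p̂ = (1084+1069)/(1603+1654) = 2153/3257 = 0.6610.
SE = √(p̂(1−p̂)(1/n₁+1/n₂)) = √(0.6610·0.3390·0.00122843) = √(0.000275249) = 0.0166.
z = (0.6762 − 0.6463)/0.0166 = 0.0299/0.0166 = 1.80.
p-value = P(Z > 1.803) ≈ 0.0357.

z = 1.80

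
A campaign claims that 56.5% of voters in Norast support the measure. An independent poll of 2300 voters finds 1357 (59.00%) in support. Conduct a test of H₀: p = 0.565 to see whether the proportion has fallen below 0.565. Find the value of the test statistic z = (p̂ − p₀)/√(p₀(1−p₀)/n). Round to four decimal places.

z = 2.4184

p̂ = 1357/2300 ≈ 0.5900000.
Under H₀, SE = √(0.565·0.435/2300) = √(0.000106859) = 0.0103372.
z = (0.5900000 − 0.565)/0.0103372 = 0.0250000/0.0103372 = 2.4184.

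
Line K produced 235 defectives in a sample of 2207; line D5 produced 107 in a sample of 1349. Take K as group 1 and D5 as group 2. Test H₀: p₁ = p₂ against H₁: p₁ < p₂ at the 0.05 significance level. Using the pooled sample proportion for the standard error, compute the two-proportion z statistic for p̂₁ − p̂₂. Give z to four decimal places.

z = 2.6657

p̂₁ = 235/2207 = 0.106479, p̂₂ = 107/1349 = 0.079318.
Pooled p̂ = (235+107)/(2207+1349) = 342/3556 = 0.096175.
SE = √(0.0869258 × 0.00119439) = 0.010189.
z = (0.106479 − 0.079318)/0.010189 = 0.027161/0.010189 = 2.6657.
p-value = P(Z < 2.666) ≈ 0.9962, so at α = 0.05 we fail to reject H₀.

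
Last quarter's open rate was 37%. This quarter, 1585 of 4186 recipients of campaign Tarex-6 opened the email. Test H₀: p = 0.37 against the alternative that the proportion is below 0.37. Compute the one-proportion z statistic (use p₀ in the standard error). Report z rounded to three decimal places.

z = 1.158

p̂ = 1585/4186 = 0.37864.
Under H₀, SE = √(0.37·0.63/4186) = √(5.56856e-05) = 0.00746.
z = (0.37864 − 0.37)/0.00746 = 0.00864/0.00746 = 1.158.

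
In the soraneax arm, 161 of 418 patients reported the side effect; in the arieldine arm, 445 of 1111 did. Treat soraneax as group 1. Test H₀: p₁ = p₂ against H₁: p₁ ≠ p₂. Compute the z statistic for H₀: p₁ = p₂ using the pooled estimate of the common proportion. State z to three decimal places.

z = -0.548

p̂₁ = 161/418 = 0.38517, p̂₂ = 445/1111 = 0.40054.
Pooled p̂ = (161+445)/(418+1111) = 606/1529 = 0.39634.
SE = √(p̂(1−p̂)(1/n₁+1/n₂)) = √(0.39634·0.60366·0.00329243) = √(0.000787728) = 0.02807.
z = (0.38517 − 0.40054)/0.02807 = -0.01537/0.02807 = -0.548.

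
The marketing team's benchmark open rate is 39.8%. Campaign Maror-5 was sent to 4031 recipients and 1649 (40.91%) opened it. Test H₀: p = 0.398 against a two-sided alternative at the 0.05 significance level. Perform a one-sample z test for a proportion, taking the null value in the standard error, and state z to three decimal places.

p̂ = 1649/4031 = 0.40908.
Standard error under H₀: √(0.398×0.602/4031) = 0.00771.
z = (0.40908 − 0.398)/0.00771 = 0.01108/0.00771 = 1.437.
Two-sided p-value ≈ 2·Φ(−1.437) = 0.1507, so at α = 0.05 we fail to reject H₀.

z = 1.437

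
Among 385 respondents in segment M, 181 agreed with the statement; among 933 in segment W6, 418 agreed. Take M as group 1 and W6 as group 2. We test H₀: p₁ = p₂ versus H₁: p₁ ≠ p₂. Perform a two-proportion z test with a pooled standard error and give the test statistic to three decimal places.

z = 0.733

p̂₁ = 181/385 ≈ 0.47013, p̂₂ = 418/933 ≈ 0.44802.
Pooled p̂ = (181+418)/(385+933) = 599/1318 = 0.45448.
SE = √(0.247928 × 0.00366921) = 0.03016.
z = (0.47013 − 0.44802)/0.03016 = 0.02211/0.03016 = 0.733.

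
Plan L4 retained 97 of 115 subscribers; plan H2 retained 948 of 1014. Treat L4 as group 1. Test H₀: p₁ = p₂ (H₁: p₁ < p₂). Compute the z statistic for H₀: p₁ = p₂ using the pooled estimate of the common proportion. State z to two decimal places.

p̂₁ = 97/115 = 0.8435, p̂₂ = 948/1014 = 0.9349.
Pooled p̂ = (97+948)/(115+1014) = 1045/1129 = 0.9256.
SE = √(0.0688664 × 0.00968185) = 0.0258.
z = (0.8435 − 0.9349)/0.0258 = -0.0914/0.0258 = -3.54.

z = -3.54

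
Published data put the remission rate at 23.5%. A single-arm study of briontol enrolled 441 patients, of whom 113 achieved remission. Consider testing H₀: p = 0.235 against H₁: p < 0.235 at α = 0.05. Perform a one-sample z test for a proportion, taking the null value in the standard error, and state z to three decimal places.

p̂ = 113/441 ≈ 0.25624.
Standard error under H₀: √(0.235×0.765/441) = 0.02019.
z = (0.25624 − 0.235)/0.02019 = 0.02124/0.02019 = 1.052.
p-value = P(Z < 1.052) ≈ 0.8535; since p > α = 0.05, fail to reject H₀.

z = 1.052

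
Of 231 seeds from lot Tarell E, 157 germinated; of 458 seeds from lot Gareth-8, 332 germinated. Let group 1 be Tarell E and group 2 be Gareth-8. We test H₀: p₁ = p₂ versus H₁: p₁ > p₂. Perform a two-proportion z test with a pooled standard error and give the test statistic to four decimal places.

p̂₁ = 157/231 = 0.679654, p̂₂ = 332/458 = 0.724891.
Pooled p̂ = (157+332)/(231+458) = 489/689 = 0.709724.
SE = √(p̂(1−p̂)(1/n₁+1/n₂)) = √(0.709724·0.290276·0.00651241) = √(0.00134166) = 0.036629.
z = (0.679654 − 0.724891)/0.036629 = -0.045237/0.036629 = -1.2350.
p-value = P(Z > -1.235) ≈ 0.8916.

z = -1.2350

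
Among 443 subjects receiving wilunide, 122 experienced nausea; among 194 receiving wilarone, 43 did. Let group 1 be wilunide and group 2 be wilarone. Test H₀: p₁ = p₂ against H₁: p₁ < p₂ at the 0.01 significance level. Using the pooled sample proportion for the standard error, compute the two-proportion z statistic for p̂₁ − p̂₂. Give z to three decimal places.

p̂₁ = 122/443 ≈ 0.27540, p̂₂ = 43/194 ≈ 0.22165.
Pooled p̂ = (122+43)/(443+194) = 165/637 = 0.25903.
SE = √(p̂(1−p̂)(1/n₁+1/n₂)) = √(0.25903·0.74097·0.00741198) = √(0.00142259) = 0.03772.
z = (0.27540 − 0.22165)/0.03772 = 0.05375/0.03772 = 1.425.
p-value = P(Z < 1.425) ≈ 0.9229. With α = 0.01, fail to reject H₀.

z = 1.425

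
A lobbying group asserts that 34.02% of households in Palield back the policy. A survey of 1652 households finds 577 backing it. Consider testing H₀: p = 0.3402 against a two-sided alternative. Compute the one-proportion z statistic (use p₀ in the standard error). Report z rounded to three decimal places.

z = 0.778

p̂ = 577/1652 ≈ 0.34927.
SE = √(p₀(1−p₀)/n) = √(0.22446/1652) = 0.01166.
z = (0.34927 − 0.3402)/0.01166 = 0.00907/0.01166 = 0.778.
p-value = 2·P(Z > 0.778) ≈ 0.4363.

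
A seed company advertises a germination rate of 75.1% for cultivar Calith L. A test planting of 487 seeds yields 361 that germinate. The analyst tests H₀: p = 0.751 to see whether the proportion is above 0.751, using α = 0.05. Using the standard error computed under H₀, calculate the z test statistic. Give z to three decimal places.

z = -0.496

p̂ = 361/487 = 0.74127.
SE = √(p₀(1−p₀)/n) = √(0.187/487) = 0.01960.
z = (0.74127 − 0.751)/0.01960 = -0.00973/0.01960 = -0.496.
p-value = P(Z > -0.496) ≈ 0.6902; since p > α = 0.05, fail to reject H₀.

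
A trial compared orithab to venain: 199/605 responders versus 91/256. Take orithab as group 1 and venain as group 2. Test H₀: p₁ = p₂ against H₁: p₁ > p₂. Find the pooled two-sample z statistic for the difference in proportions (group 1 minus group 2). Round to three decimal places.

p̂₁ = 199/605 ≈ 0.32893, p̂₂ = 91/256 ≈ 0.35547.
Pooled p̂ = (199+91)/(605+256) = 290/861 = 0.33682.
SE = √(0.223372 × 0.00555914) = 0.03524.
z = (0.32893 − 0.35547)/0.03524 = -0.02654/0.03524 = -0.753.
p-value = P(Z > -0.753) ≈ 0.7743.

z = -0.753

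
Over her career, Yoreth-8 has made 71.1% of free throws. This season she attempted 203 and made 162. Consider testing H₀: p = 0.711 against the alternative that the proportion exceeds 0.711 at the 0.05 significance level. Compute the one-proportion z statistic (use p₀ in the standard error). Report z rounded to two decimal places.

p̂ = 162/203 ≈ 0.7980.
Under H₀, SE = √(0.711·0.289/203) = √(0.00101221) = 0.0318.
z = (0.7980 − 0.711)/0.0318 = 0.0870/0.0318 = 2.74.
p-value = P(Z > 2.735) ≈ 0.0031. With α = 0.05, reject H₀.

z = 2.74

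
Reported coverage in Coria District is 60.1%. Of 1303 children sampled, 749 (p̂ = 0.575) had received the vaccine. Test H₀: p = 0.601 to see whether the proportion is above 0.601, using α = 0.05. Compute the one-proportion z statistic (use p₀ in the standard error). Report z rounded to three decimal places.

p̂ = 749/1303 = 0.57483.
Standard error under H₀: √(0.601×0.399/1303) = 0.01357.
z = (0.57483 − 0.601)/0.01357 = -0.02617/0.01357 = -1.929.
p-value = P(Z > -1.929) ≈ 0.9732. With α = 0.05, fail to reject H₀.

z = -1.929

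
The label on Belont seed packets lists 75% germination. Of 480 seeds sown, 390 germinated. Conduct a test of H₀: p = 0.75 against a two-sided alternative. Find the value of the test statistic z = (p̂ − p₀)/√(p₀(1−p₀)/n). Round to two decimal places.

p̂ = 390/480 ≈ 0.8125.
Under H₀, SE = √(0.75·0.25/480) = √(0.000390625) = 0.0198.
z = (0.8125 − 0.75)/0.0198 = 0.0625/0.0198 = 3.16.
Two-sided p-value ≈ 2·Φ(−3.162) = 0.0016.

z = 3.16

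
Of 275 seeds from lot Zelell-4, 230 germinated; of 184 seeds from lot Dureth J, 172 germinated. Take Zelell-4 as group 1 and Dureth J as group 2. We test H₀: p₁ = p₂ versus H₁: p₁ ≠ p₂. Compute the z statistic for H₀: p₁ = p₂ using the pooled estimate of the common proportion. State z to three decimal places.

z = -3.133

p̂₁ = 230/275 ≈ 0.83636, p̂₂ = 172/184 ≈ 0.93478.
Pooled p̂ = (230+172)/(275+184) = 402/459 = 0.87582.
SE = √(p̂(1−p̂)(1/n₁+1/n₂)) = √(0.87582·0.12418·0.00907115) = √(0.000986592) = 0.03141.
z = (0.83636 − 0.93478)/0.03141 = -0.09842/0.03141 = -3.133.
p-value = 2·P(Z > 3.133) ≈ 0.0017.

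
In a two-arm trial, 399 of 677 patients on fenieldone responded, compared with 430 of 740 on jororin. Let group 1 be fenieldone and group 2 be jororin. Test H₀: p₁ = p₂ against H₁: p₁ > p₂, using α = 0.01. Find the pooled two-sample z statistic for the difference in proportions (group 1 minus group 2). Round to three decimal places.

p̂₁ = 399/677 = 0.58936, p̂₂ = 430/740 = 0.58108.
Pooled p̂ = (399+430)/(677+740) = 829/1417 = 0.58504.
SE = √(p̂(1−p̂)(1/n₁+1/n₂)) = √(0.58504·0.41496·0.00282846) = √(0.00068666) = 0.02620.
z = (0.58936 − 0.58108)/0.02620 = 0.00828/0.02620 = 0.316.
p-value = P(Z > 0.316) ≈ 0.3760. With α = 0.01, fail to reject H₀.

z = 0.316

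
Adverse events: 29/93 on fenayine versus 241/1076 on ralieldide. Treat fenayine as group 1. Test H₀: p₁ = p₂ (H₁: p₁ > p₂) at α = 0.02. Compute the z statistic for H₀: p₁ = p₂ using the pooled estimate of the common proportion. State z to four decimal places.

z = 1.9286

p̂₁ = 29/93 ≈ 0.311828, p̂₂ = 241/1076 ≈ 0.223978.
Pooled p̂ = (29+241)/(93+1076) = 270/1169 = 0.230967.
SE = √(p̂(1−p̂)(1/n₁+1/n₂)) = √(0.230967·0.769033·0.0116821) = √(0.00207498) = 0.045552.
z = (0.311828 − 0.223978)/0.045552 = 0.087850/0.045552 = 1.9286.
p-value = P(Z > 1.929) ≈ 0.0269. With α = 0.02, fail to reject H₀.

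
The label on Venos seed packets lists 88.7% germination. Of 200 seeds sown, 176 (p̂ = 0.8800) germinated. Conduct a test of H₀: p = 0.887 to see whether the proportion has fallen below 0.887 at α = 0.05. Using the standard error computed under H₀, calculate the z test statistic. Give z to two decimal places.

z = -0.31

p̂ = 176/200 ≈ 0.8800.
SE = √(p₀(1−p₀)/n) = √(0.10023/200) = 0.0224.
z = (0.8800 − 0.887)/0.0224 = -0.0070/0.0224 = -0.31.
p-value = P(Z < -0.313) ≈ 0.3773, so at α = 0.05 we fail to reject H₀.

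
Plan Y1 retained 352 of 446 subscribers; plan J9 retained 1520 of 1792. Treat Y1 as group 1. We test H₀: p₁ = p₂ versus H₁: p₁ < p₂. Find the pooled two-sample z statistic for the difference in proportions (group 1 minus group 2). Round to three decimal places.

z = -3.013

p̂₁ = 352/446 = 0.78924, p̂₂ = 1520/1792 = 0.84821.
Pooled p̂ = (352+1520)/(446+1792) = 1872/2238 = 0.83646.
SE = √(0.136794 × 0.00280019) = 0.01957.
z = (0.78924 − 0.84821)/0.01957 = -0.05897/0.01957 = -3.013.
p-value = P(Z < -3.013) ≈ 0.0013.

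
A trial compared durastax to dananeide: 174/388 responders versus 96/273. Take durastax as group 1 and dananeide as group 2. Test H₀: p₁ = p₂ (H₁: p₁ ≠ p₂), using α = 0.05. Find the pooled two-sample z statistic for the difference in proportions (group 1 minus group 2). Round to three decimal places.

p̂₁ = 174/388 ≈ 0.44845, p̂₂ = 96/273 ≈ 0.35165.
Pooled p̂ = (174+96)/(388+273) = 270/661 = 0.40847.
SE = √(p̂(1−p̂)(1/n₁+1/n₂)) = √(0.40847·0.59153·0.00624032) = √(0.0015078) = 0.03883.
z = (0.44845 − 0.35165)/0.03883 = 0.09680/0.03883 = 2.493.
p-value = 2·P(Z > 2.493) ≈ 0.0127, so at α = 0.05 we reject H₀.

z = 2.493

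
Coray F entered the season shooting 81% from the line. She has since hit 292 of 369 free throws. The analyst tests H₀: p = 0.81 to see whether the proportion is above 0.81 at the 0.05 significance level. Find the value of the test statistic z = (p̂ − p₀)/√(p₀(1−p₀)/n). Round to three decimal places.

z = -0.914

p̂ = 292/369 = 0.79133.
Under H₀, SE = √(0.81·0.19/369) = √(0.000417073) = 0.02042.
z = (0.79133 − 0.81)/0.02042 = -0.01867/0.02042 = -0.914.
p-value = P(Z > -0.914) ≈ 0.8197. With α = 0.05, fail to reject H₀.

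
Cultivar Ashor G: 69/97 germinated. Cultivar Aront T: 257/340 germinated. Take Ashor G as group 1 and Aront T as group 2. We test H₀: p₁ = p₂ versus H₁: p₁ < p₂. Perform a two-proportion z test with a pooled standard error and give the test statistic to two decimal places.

p̂₁ = 69/97 ≈ 0.7113, p̂₂ = 257/340 ≈ 0.7559.
Pooled p̂ = (69+257)/(97+340) = 326/437 = 0.7460.
SE = √(0.189486 × 0.0132505) = 0.0501.
z = (0.7113 − 0.7559)/0.0501 = -0.0446/0.0501 = -0.89.
p-value = P(Z < -0.889) ≈ 0.1870.

z = -0.89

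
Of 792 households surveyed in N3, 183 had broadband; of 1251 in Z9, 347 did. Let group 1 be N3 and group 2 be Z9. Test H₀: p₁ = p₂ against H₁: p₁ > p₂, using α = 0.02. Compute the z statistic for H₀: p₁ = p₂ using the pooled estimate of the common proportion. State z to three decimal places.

p̂₁ = 183/792 ≈ 0.231061, p̂₂ = 347/1251 ≈ 0.277378.
Pooled p̂ = (183+347)/(792+1251) = 530/2043 = 0.259422.
SE = √(p̂(1−p̂)(1/n₁+1/n₂)) = √(0.259422·0.740578·0.00206199) = √(0.000396154) = 0.019904.
z = (0.231061 − 0.277378)/0.019904 = -0.046317/0.019904 = -2.327.
p-value = P(Z > -2.327) ≈ 0.9900. With α = 0.02, fail to reject H₀.

z = -2.327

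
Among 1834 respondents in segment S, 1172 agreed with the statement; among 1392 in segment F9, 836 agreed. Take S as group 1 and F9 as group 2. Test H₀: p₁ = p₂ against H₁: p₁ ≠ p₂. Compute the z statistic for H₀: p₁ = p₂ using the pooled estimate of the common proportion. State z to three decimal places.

z = 2.232

p̂₁ = 1172/1834 ≈ 0.639040, p̂₂ = 836/1392 ≈ 0.600575.
Pooled p̂ = (1172+836)/(1834+1392) = 2008/3226 = 0.622443.
SE = √(p̂(1−p̂)(1/n₁+1/n₂)) = √(0.622443·0.377557·0.00126365) = √(0.000296967) = 0.017233.
z = (0.639040 − 0.600575)/0.017233 = 0.038465/0.017233 = 2.232.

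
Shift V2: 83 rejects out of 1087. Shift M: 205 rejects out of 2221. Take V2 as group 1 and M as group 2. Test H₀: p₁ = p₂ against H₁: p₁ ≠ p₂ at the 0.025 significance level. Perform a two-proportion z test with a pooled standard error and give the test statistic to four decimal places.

p̂₁ = 83/1087 ≈ 0.076357, p̂₂ = 205/2221 ≈ 0.092301.
Pooled p̂ = (83+205)/(1087+2221) = 288/3308 = 0.087062.
SE = √(0.0794819 × 0.00137021) = 0.010436.
z = (0.076357 − 0.092301)/0.010436 = -0.015944/0.010436 = -1.5278.
p-value = 2·P(Z > 1.528) ≈ 0.1266; since p > α = 0.025, fail to reject H₀.

z = -1.5278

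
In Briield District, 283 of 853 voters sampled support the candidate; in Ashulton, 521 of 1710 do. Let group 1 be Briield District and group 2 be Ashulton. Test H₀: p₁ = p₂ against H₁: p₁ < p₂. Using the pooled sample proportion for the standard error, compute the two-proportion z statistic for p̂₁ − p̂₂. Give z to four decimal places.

z = 1.3929

p̂₁ = 283/853 ≈ 0.331770, p̂₂ = 521/1710 ≈ 0.304678.
Pooled p̂ = (283+521)/(853+1710) = 804/2563 = 0.313695.
SE = √(0.21529 × 0.00175713) = 0.019450.
z = (0.331770 − 0.304678)/0.019450 = 0.027092/0.019450 = 1.3929.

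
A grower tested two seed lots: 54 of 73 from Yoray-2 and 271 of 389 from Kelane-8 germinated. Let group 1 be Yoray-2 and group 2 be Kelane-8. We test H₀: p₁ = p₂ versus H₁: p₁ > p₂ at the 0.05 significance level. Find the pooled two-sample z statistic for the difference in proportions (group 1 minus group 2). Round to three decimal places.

p̂₁ = 54/73 ≈ 0.73973, p̂₂ = 271/389 ≈ 0.69666.
Pooled p̂ = (54+271)/(73+389) = 325/462 = 0.70346.
SE = √(0.208603 × 0.0162693) = 0.05826.
z = (0.73973 − 0.69666)/0.05826 = 0.04307/0.05826 = 0.739.
p-value = P(Z > 0.739) ≈ 0.2299; since p > α = 0.05, fail to reject H₀.

z = 0.739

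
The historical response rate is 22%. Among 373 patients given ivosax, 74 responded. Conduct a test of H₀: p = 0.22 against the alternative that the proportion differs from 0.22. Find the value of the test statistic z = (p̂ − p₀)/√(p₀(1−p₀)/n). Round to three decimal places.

z = -1.007

p̂ = 74/373 = 0.19839.
Under H₀, SE = √(0.22·0.78/373) = √(0.000460054) = 0.02145.
z = (0.19839 − 0.22)/0.02145 = -0.02161/0.02145 = -1.007.
Two-sided p-value ≈ 2·Φ(−1.007) = 0.3137.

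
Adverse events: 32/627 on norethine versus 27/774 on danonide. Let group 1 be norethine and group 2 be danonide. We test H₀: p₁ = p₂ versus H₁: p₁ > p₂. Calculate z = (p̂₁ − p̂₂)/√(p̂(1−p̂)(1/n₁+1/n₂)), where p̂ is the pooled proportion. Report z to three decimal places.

p̂₁ = 32/627 = 0.051037, p̂₂ = 27/774 = 0.034884.
Pooled p̂ = (32+27)/(627+774) = 59/1401 = 0.042113.
SE = √(0.0403393 × 0.00288689) = 0.010791.
z = (0.051037 − 0.034884)/0.010791 = 0.016153/0.010791 = 1.497.

z = 1.497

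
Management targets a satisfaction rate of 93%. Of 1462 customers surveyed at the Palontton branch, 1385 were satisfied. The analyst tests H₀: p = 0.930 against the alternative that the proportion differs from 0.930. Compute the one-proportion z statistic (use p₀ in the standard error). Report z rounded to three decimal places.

p̂ = 1385/1462 ≈ 0.947332.
Under H₀, SE = √(0.93·0.07/1462) = √(4.4528e-05) = 0.006673.
z = (0.947332 − 0.93)/0.006673 = 0.017332/0.006673 = 2.597.
p-value = 2·P(Z > 2.597) ≈ 0.0094.

z = 2.597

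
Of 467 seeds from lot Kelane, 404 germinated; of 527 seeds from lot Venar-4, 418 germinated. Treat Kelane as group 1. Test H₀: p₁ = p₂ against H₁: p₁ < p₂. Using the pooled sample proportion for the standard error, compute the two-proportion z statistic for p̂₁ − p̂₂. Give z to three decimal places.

z = 2.992

p̂₁ = 404/467 ≈ 0.86510, p̂₂ = 418/527 ≈ 0.79317.
Pooled p̂ = (404+418)/(467+527) = 822/994 = 0.82696.
SE = √(0.143096 × 0.00403886) = 0.02404.
z = (0.86510 − 0.79317)/0.02404 = 0.07193/0.02404 = 2.992.
p-value = P(Z < 2.992) ≈ 0.9986.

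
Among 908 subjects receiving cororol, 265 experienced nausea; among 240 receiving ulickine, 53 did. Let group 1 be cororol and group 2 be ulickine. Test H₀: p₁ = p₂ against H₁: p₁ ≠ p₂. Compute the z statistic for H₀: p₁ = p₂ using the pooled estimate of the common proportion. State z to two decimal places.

p̂₁ = 265/908 ≈ 0.2919, p̂₂ = 53/240 ≈ 0.2208.
Pooled p̂ = (265+53)/(908+240) = 318/1148 = 0.2770.
SE = √(p̂(1−p̂)(1/n₁+1/n₂)) = √(0.2770·0.7230·0.00526799) = √(0.00105503) = 0.0325.
z = (0.2919 − 0.2208)/0.0325 = 0.0711/0.0325 = 2.19.

z = 2.19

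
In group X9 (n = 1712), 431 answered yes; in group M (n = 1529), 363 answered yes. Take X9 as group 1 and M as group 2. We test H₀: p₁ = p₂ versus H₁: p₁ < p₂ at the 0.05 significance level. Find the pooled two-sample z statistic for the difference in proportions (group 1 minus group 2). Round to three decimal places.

p̂₁ = 431/1712 = 0.25175, p̂₂ = 363/1529 = 0.23741.
Pooled p̂ = (431+363)/(1712+1529) = 794/3241 = 0.24499.
SE = √(0.184968 × 0.00123813) = 0.01513.
z = (0.25175 − 0.23741)/0.01513 = 0.01434/0.01513 = 0.948.
p-value = P(Z < 0.948) ≈ 0.8284, so at α = 0.05 we fail to reject H₀.

z = 0.948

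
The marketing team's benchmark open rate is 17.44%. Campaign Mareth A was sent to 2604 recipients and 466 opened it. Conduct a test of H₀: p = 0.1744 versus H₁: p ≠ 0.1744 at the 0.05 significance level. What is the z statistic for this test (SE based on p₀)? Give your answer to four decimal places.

p̂ = 466/2604 ≈ 0.178955.
SE = √(p₀(1−p₀)/n) = √(0.14398/2604) = 0.007436.
z = (0.178955 − 0.1744)/0.007436 = 0.004555/0.007436 = 0.6126.
Two-sided p-value ≈ 2·Φ(−0.613) = 0.5401. With α = 0.05, fail to reject H₀.

z = 0.6126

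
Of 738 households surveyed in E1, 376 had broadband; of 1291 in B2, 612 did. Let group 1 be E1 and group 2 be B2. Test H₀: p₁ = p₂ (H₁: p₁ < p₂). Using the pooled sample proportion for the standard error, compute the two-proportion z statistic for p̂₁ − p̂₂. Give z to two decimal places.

z = 1.54

p̂₁ = 376/738 = 0.50949, p̂₂ = 612/1291 = 0.47405.
Pooled p̂ = (376+612)/(738+1291) = 988/2029 = 0.48694.
SE = √(p̂(1−p̂)(1/n₁+1/n₂)) = √(0.48694·0.51306·0.00212961) = √(0.000532038) = 0.02307.
z = (0.50949 − 0.47405)/0.02307 = 0.03544/0.02307 = 1.54.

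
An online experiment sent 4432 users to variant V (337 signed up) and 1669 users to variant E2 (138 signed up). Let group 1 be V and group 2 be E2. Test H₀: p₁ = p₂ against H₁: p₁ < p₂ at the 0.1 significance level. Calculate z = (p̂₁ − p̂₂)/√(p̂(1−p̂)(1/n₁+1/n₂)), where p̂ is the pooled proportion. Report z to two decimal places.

z = -0.86

p̂₁ = 337/4432 = 0.07604, p̂₂ = 138/1669 = 0.08268.
Pooled p̂ = (337+138)/(4432+1669) = 475/6101 = 0.07786.
SE = √(0.0717945 × 0.000824793) = 0.00770.
z = (0.07604 − 0.08268)/0.00770 = -0.00664/0.00770 = -0.86.
p-value = P(Z < -0.864) ≈ 0.1939. With α = 0.1, fail to reject H₀.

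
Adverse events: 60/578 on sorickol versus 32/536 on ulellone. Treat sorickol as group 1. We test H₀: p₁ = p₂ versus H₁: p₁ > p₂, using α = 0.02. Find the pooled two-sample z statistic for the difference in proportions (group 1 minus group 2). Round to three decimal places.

z = 2.672

p̂₁ = 60/578 = 0.10381, p̂₂ = 32/536 = 0.05970.
Pooled p̂ = (60+32)/(578+536) = 92/1114 = 0.08259.
SE = √(0.075765 × 0.00359578) = 0.01651.
z = (0.10381 − 0.05970)/0.01651 = 0.04411/0.01651 = 2.672.
p-value = P(Z > 2.672) ≈ 0.0038, so at α = 0.02 we reject H₀.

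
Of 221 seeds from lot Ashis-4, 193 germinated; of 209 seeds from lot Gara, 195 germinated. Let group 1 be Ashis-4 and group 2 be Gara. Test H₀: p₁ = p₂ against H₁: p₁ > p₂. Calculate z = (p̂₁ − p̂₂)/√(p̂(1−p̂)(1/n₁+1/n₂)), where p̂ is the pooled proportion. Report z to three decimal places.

p̂₁ = 193/221 = 0.87330, p̂₂ = 195/209 = 0.93301.
Pooled p̂ = (193+195)/(221+209) = 388/430 = 0.90233.
SE = √(0.0881341 × 0.00930958) = 0.02864.
z = (0.87330 − 0.93301)/0.02864 = -0.05971/0.02864 = -2.085.
p-value = P(Z > -2.085) ≈ 0.9814.

z = -2.085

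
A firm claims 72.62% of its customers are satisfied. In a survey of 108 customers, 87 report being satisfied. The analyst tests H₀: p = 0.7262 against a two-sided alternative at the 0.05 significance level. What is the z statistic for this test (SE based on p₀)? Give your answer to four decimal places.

p̂ = 87/108 ≈ 0.805556.
SE = √(p₀(1−p₀)/n) = √(0.19883/108) = 0.042907.
z = (0.805556 − 0.7262)/0.042907 = 0.079356/0.042907 = 1.8495.
Two-sided p-value ≈ 2·Φ(−1.849) = 0.0644, so at α = 0.05 we fail to reject H₀.

z = 1.8495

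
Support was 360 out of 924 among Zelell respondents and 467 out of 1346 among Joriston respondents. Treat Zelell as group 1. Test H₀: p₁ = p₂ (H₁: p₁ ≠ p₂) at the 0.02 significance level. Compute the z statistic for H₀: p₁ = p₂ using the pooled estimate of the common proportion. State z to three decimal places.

z = 2.075

p̂₁ = 360/924 ≈ 0.38961, p̂₂ = 467/1346 ≈ 0.34695.
Pooled p̂ = (360+467)/(924+1346) = 827/2270 = 0.36432.
SE = √(p̂(1−p̂)(1/n₁+1/n₂)) = √(0.36432·0.63568·0.00182519) = √(0.000422697) = 0.02056.
z = (0.38961 − 0.34695)/0.02056 = 0.04266/0.02056 = 2.075.
Two-sided p-value ≈ 2·Φ(−2.075) = 0.0380; since p > α = 0.02, fail to reject H₀.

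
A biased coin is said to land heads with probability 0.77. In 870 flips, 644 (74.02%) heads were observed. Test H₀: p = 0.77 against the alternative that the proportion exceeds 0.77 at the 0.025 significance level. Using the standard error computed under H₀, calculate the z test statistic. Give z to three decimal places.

z = -2.087

p̂ = 644/870 = 0.7402299.
SE = √(p₀(1−p₀)/n) = √(0.1771/870) = 0.0142676.
z = (0.7402299 − 0.77)/0.0142676 = -0.0297701/0.0142676 = -2.087.
p-value = P(Z > -2.087) ≈ 0.9815, so at α = 0.025 we fail to reject H₀.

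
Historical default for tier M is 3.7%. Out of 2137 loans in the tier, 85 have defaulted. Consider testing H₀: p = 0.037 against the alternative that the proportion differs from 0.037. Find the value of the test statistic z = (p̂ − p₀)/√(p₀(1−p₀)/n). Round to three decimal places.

p̂ = 85/2137 ≈ 0.039775.
Under H₀, SE = √(0.037·0.963/2137) = √(1.66734e-05) = 0.004083.
z = (0.039775 − 0.037)/0.004083 = 0.002775/0.004083 = 0.680.

z = 0.680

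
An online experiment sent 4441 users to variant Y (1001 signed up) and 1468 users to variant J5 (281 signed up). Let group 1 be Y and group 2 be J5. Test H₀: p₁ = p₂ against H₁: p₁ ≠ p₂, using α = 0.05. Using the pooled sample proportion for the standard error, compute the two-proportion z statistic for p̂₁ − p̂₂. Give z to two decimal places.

z = 2.74

p̂₁ = 1001/4441 ≈ 0.2254, p̂₂ = 281/1468 ≈ 0.1914.
Pooled p̂ = (1001+281)/(4441+1468) = 1282/5909 = 0.2170.
SE = √(p̂(1−p̂)(1/n₁+1/n₂)) = √(0.2170·0.7830·0.000906373) = √(0.000153981) = 0.0124.
z = (0.2254 − 0.1914)/0.0124 = 0.0340/0.0124 = 2.74.
p-value = 2·P(Z > 2.739) ≈ 0.0062, so at α = 0.05 we reject H₀.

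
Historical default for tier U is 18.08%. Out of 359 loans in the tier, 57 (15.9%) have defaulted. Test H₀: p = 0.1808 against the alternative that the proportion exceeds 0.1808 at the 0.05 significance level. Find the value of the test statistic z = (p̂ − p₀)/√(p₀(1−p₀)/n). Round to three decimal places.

p̂ = 57/359 = 0.158774.
SE = √(p₀(1−p₀)/n) = √(0.14811/359) = 0.020312.
z = (0.158774 − 0.1808)/0.020312 = -0.022026/0.020312 = -1.084.
p-value = P(Z > -1.084) ≈ 0.8609, so at α = 0.05 we fail to reject H₀.

z = -1.084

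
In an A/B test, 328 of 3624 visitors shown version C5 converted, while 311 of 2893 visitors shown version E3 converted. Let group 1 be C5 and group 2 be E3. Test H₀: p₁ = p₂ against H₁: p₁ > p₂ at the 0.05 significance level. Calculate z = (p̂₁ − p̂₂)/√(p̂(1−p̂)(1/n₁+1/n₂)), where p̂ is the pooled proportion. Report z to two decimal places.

p̂₁ = 328/3624 = 0.09051, p̂₂ = 311/2893 = 0.10750.
Pooled p̂ = (328+311)/(3624+2893) = 639/6517 = 0.09805.
SE = √(p̂(1−p̂)(1/n₁+1/n₂)) = √(0.09805·0.90195·0.0006216) = √(5.49726e-05) = 0.00741.
z = (0.09051 − 0.10750)/0.00741 = -0.01699/0.00741 = -2.29.
p-value = P(Z > -2.292) ≈ 0.9890, so at α = 0.05 we fail to reject H₀.

z = -2.29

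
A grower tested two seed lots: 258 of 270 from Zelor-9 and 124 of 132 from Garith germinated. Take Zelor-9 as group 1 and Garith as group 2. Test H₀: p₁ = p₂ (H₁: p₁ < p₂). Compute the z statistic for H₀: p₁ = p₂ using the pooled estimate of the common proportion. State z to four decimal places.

p̂₁ = 258/270 = 0.955556, p̂₂ = 124/132 = 0.939394.
Pooled p̂ = (258+124)/(270+132) = 382/402 = 0.950249.
SE = √(0.0472761 × 0.0112795) = 0.023092.
z = (0.955556 − 0.939394)/0.023092 = 0.016162/0.023092 = 0.6999.
p-value = P(Z < 0.700) ≈ 0.7580.

z = 0.6999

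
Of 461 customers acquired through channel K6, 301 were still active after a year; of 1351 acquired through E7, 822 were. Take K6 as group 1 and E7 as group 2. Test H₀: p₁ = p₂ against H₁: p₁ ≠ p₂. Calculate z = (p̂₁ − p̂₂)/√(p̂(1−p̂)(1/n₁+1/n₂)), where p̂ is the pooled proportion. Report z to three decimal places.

p̂₁ = 301/461 ≈ 0.65293, p̂₂ = 822/1351 ≈ 0.60844.
Pooled p̂ = (301+822)/(461+1351) = 1123/1812 = 0.61976.
SE = √(p̂(1−p̂)(1/n₁+1/n₂)) = √(0.61976·0.38024·0.00290939) = √(0.000685622) = 0.02618.
z = (0.65293 − 0.60844)/0.02618 = 0.04449/0.02618 = 1.699.
p-value = 2·P(Z > 1.699) ≈ 0.0893.

z = 1.699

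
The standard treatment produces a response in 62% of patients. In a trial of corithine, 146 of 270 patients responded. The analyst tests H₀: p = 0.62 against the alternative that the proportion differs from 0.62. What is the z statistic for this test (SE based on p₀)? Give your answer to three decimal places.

z = -2.683

p̂ = 146/270 ≈ 0.54074.
Standard error under H₀: √(0.62×0.38/270) = 0.02954.
z = (0.54074 − 0.62)/0.02954 = -0.07926/0.02954 = -2.683.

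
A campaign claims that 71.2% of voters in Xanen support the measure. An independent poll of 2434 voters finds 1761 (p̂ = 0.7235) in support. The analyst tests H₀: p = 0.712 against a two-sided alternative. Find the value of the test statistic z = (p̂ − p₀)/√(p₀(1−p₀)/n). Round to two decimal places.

z = 1.25

p̂ = 1761/2434 ≈ 0.7235.
Standard error under H₀: √(0.712×0.288/2434) = 0.0092.
z = (0.7235 − 0.712)/0.0092 = 0.0115/0.0092 = 1.25.
p-value = 2·P(Z > 1.253) ≈ 0.2102.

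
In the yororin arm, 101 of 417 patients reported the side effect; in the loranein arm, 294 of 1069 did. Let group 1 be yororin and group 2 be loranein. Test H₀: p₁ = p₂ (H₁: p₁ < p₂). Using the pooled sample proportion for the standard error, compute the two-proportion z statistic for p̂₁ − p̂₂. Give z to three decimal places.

p̂₁ = 101/417 ≈ 0.242206, p̂₂ = 294/1069 ≈ 0.275023.
Pooled p̂ = (101+294)/(417+1069) = 395/1486 = 0.265814.
SE = √(0.195157 × 0.00333354) = 0.025506.
z = (0.242206 − 0.275023)/0.025506 = -0.032817/0.025506 = -1.287.

z = -1.287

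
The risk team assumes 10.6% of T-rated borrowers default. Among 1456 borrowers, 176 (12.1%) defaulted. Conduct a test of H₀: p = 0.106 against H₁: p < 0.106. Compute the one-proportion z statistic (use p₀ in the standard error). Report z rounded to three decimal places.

z = 1.844

p̂ = 176/1456 = 0.12088.
Under H₀, SE = √(0.106·0.894/1456) = √(6.50852e-05) = 0.00807.
z = (0.12088 − 0.106)/0.00807 = 0.01488/0.00807 = 1.844.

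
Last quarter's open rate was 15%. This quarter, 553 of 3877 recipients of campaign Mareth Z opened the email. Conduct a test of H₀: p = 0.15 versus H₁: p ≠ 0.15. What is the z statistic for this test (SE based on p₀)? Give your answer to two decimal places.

p̂ = 553/3877 = 0.14264.
SE = √(p₀(1−p₀)/n) = √(0.1275/3877) = 0.00573.
z = (0.14264 − 0.15)/0.00573 = -0.00736/0.00573 = -1.28.

z = -1.28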